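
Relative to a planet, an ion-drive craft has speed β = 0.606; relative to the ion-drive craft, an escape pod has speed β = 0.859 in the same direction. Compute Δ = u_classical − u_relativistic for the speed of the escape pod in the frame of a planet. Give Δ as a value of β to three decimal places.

Δ = 0.502

Galilean: u_cl = 0.859 + 0.606 = 1.4650.
Relativistic: u_rel = (0.859 + 0.606) / (1 + 0.859·0.606) = 1.4650/1.5206 = 0.9635.
Δ = 1.4650 − 0.9635 = 0.5015.
(The classical prediction exceeds c; the relativistic result does not.)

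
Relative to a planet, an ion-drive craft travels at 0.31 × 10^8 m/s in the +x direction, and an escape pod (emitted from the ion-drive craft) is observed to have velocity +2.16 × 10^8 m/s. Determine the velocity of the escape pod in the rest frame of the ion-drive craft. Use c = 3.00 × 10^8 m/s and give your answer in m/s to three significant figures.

+2.00 × 10^8 m/s

v = 0.103c, u = 0.720c.
Invert the composition law: u' = (u − v)/(1 − uv/c²).
u' = (0.720 − 0.103) / (1 − (0.720)(0.103)) = 0.6167/0.9256 = 0.6662.
u' = 0.6662 × 3.00 × 10^8 m/s.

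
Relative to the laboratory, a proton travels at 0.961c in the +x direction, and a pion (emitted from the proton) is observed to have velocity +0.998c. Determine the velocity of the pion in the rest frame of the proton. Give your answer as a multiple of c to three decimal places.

Invert the composition law: u' = (u − v)/(1 − uv/c²).
u' = (0.998 − 0.961) / (1 − (0.998)(0.961)) = 0.0370/0.0409 = 0.9042.

+0.904c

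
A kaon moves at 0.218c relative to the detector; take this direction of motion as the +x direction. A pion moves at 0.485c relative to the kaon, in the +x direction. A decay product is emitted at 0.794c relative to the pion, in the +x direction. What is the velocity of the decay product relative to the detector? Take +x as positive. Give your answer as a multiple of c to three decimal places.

Apply u = (u' + v)/(1 + u'v/c²) successively, working outward toward the detector.
Start: velocity of the kaon relative to the detector = 0.2180c.
Compose with the pion (u' = 0.485 in the kaon frame): u_1 = (0.485 + 0.218) / (1 + 0.485·0.218) = 0.7030/1.1057 = 0.6358.
Compose with the decay product (u' = 0.794 in the pion frame): u_2 = (0.794 + 0.636) / (1 + 0.794·0.636) = 1.4298/1.5048 = 0.9501.

0.950c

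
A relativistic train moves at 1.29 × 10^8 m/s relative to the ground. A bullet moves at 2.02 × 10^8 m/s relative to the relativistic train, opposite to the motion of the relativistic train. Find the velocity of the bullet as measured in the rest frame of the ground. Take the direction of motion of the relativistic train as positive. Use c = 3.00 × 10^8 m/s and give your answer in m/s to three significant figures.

In units of c (dividing by 3.00 × 10^8 m/s): v = 0.430, u' = -0.673.
u = (u' + v)/(1 + u'v/c²):
u = (-0.673 + 0.430) / (1 + (-0.673)·0.430) = -0.2433/0.7105 = -0.3425
Converting back: u = -0.3425 × 3.00 × 10^8 m/s.

-1.03 × 10^8 m/s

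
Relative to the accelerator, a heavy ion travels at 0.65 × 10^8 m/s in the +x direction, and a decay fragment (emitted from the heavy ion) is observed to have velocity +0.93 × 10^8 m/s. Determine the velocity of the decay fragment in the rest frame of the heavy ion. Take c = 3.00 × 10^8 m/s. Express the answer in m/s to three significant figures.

+3.00 × 10^7 m/s

v = 0.217c, u = 0.310c.
Invert the composition law: u' = (u − v)/(1 − uv/c²).
u' = (0.310 − 0.217) / (1 − (0.310)(0.217)) = 0.0933/0.9328 = 0.1001.
u' = 0.1001 × 3.00 × 10^8 m/s.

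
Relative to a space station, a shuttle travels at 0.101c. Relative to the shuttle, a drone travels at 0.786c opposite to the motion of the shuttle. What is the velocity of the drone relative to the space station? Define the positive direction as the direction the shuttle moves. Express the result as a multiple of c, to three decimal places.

With v = 0.101 and u' = -0.786 (in units of c),
u = (u' + v)/(1 + u'v/c²):
u = (-0.786 + 0.101) / (1 + (-0.786)·0.101) = -0.6850/0.9206 = -0.7441
(Galilean addition would give -0.685c.)

-0.744c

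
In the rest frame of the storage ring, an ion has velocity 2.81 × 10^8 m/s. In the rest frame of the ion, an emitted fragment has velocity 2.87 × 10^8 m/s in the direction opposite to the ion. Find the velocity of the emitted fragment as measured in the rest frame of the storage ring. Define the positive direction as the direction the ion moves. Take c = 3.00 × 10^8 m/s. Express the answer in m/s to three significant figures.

In units of c (dividing by 3.00 × 10^8 m/s): v = 0.937, u' = -0.957.
u = (u' + v)/(1 + u'v/c²):
u = (-0.957 + 0.937) / (1 + (-0.957)·0.937) = -0.0200/0.1039 = -0.1925
(Galilean addition would give -0.020c.)
Converting back: u = -0.1925 × 3.00 × 10^8 m/s.

-5.77 × 10^7 m/s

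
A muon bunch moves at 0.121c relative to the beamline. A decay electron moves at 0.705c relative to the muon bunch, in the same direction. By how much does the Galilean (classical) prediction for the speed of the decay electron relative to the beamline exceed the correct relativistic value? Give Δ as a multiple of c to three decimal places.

Δ = 0.065c

Galilean: u_cl = 0.705 + 0.121 = 0.8260.
Relativistic: u_rel = (0.705 + 0.121) / (1 + 0.705·0.121) = 0.8260/1.0853 = 0.7611.
Δ = 0.8260 − 0.7611 = 0.0649.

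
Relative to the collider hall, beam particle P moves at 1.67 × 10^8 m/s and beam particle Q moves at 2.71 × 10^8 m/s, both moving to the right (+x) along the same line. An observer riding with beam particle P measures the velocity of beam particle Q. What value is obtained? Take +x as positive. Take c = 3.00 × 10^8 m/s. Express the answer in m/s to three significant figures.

+2.09 × 10^8 m/s

β_A = 0.557, β_B = 0.903 (dividing each by c = 3.00 × 10^8 m/s).
Transform to A's frame with the inverse velocity-addition law: u' = (u − v)/(1 − uv/c²), taking u = β_B and v = β_A.
u' = (0.903 − 0.557) / (1 − (0.557)(0.903)) = 0.3467/0.4971 = 0.6973.
u' = 0.6973 × 3.00 × 10^8 m/s.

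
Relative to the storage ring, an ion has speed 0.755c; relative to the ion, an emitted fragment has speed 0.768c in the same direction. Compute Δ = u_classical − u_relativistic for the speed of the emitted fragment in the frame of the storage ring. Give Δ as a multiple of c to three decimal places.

Galilean: u_cl = 0.768 + 0.755 = 1.5230.
Relativistic: u_rel = (0.768 + 0.755) / (1 + 0.768·0.755) = 1.5230/1.5798 = 0.9640.
Δ = 1.5230 − 0.9640 = 0.5590.
(The classical prediction exceeds c; the relativistic result does not.)

Δ = 0.559c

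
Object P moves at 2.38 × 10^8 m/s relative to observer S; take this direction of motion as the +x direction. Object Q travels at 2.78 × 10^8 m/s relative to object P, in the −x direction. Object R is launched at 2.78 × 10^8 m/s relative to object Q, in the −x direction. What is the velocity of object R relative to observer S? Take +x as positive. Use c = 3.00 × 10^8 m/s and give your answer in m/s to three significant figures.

-2.93 × 10^8 m/s

Apply u = (u' + v)/(1 + u'v/c²) successively, working outward toward observer S.
(Dividing each given speed by c = 3.00 × 10^8 m/s to work in units of c.)
Start: velocity of object P relative to observer S = 0.7933c.
Compose with object Q (u' = -0.927 in object P frame): u_1 = (-0.927 + 0.793) / (1 + (-0.927)·0.793) = -0.1333/0.2648 = -0.5034.
Compose with object R (u' = -0.927 in object Q frame): u_2 = (-0.927 + (-0.503)) / (1 + (-0.927)·(-0.503)) = -1.4301/1.4665 = -0.9752.
So u = -0.9752 × 3.00 × 10^8 m/s.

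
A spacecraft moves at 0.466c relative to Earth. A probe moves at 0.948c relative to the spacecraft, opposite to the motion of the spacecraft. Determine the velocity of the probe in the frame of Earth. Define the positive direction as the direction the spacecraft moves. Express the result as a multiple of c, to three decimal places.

-0.863c

With v = 0.466 and u' = -0.948 (in units of c),
u = (u' + v)/(1 + u'v/c²):
u = (-0.948 + 0.466) / (1 + (-0.948)·0.466) = -0.4820/0.5582 = -0.8634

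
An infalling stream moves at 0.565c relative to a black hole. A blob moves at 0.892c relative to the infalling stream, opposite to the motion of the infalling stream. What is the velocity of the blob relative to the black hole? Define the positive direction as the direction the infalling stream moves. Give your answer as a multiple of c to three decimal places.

-0.659c

With v = 0.565 and u' = -0.892 (in units of c),
u = (u' + v)/(1 + u'v/c²):
u = (-0.892 + 0.565) / (1 + (-0.892)·0.565) = -0.3270/0.4960 = -0.6592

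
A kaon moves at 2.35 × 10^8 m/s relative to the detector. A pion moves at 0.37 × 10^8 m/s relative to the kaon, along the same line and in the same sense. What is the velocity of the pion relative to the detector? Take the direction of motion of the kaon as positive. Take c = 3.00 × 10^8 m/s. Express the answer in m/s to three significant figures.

2.48 × 10^8 m/s

In units of c (dividing by 3.00 × 10^8 m/s): v = 0.783, u' = 0.123.
u = (u' + v)/(1 + u'v/c²):
u = (0.123 + 0.783) / (1 + 0.123·0.783) = 0.9067/1.0966 = 0.8268
Converting back: u = 0.8268 × 3.00 × 10^8 m/s.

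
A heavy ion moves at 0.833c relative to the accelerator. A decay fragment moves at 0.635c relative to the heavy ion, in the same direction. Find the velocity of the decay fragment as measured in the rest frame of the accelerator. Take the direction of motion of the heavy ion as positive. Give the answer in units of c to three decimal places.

0.960c

With v = 0.833 and u' = 0.635 (in units of c),
u = (u' + v)/(1 + u'v/c²):
u = (0.635 + 0.833) / (1 + 0.635·0.833) = 1.4680/1.5290 = 0.9601
(Galilean addition would give +1.468c, exceeding c.)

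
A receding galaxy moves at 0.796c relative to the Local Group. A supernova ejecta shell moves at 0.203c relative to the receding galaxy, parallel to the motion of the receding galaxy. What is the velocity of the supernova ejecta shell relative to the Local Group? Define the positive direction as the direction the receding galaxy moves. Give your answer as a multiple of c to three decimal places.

0.860c

With v = 0.796 and u' = 0.203 (in units of c),
u = (u' + v)/(1 + u'v/c²):
u = (0.203 + 0.796) / (1 + 0.203·0.796) = 0.9990/1.1616 = 0.8600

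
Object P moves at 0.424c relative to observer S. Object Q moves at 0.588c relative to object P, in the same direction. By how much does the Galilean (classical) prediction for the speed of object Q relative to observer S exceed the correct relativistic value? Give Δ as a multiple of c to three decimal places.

Galilean: u_cl = 0.588 + 0.424 = 1.0120.
Relativistic: u_rel = (0.588 + 0.424) / (1 + 0.588·0.424) = 1.0120/1.2493 = 0.8100.
Δ = 1.0120 − 0.8100 = 0.2020.
(The classical prediction exceeds c; the relativistic result does not.)

Δ = 0.202c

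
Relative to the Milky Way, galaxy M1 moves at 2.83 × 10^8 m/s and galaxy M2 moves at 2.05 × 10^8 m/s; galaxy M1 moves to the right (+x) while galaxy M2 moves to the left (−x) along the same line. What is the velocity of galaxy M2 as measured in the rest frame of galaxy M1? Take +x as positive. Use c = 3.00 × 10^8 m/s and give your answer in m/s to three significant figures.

-2.97 × 10^8 m/s

β_A = 0.943, β_B = -0.683 (dividing each by c = 3.00 × 10^8 m/s).
Transform to A's frame with the inverse velocity-addition law: u' = (u − v)/(1 − uv/c²), taking u = β_B and v = β_A.
u' = (-0.683 − 0.943) / (1 − (0.943)(-0.683)) = -1.6267/1.6446 = -0.9891.
u' = -0.9891 × 3.00 × 10^8 m/s.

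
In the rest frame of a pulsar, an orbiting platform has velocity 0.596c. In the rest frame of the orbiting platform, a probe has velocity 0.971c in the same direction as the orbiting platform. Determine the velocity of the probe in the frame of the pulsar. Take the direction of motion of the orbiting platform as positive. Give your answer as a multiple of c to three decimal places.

0.993c

With v = 0.596 and u' = 0.971 (in units of c),
u = (u' + v)/(1 + u'v/c²):
u = (0.971 + 0.596) / (1 + 0.971·0.596) = 1.5670/1.5787 = 0.9926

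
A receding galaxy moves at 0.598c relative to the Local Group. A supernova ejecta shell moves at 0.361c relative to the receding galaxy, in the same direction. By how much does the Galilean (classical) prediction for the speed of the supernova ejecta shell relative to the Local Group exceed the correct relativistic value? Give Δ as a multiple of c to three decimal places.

Galilean: u_cl = 0.361 + 0.598 = 0.9590.
Relativistic: u_rel = (0.361 + 0.598) / (1 + 0.361·0.598) = 0.9590/1.2159 = 0.7887.
Δ = 0.9590 − 0.7887 = 0.1703.

Δ = 0.170c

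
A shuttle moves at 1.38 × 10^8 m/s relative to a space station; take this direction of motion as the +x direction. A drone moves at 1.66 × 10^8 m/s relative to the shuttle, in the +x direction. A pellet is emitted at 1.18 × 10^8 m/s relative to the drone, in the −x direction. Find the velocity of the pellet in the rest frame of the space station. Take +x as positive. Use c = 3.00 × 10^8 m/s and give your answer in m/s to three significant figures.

+1.82 × 10^8 m/s

Apply u = (u' + v)/(1 + u'v/c²) successively, working outward toward the space station.
(Dividing each given speed by c = 3.00 × 10^8 m/s to work in units of c.)
Start: velocity of the shuttle relative to the space station = 0.4600c.
Compose with the drone (u' = 0.553 in the shuttle frame): u_1 = (0.553 + 0.460) / (1 + 0.553·0.460) = 1.0133/1.2545 = 0.8077.
Compose with the pellet (u' = -0.393 in the drone frame): u_2 = (-0.393 + 0.808) / (1 + (-0.393)·0.808) = 0.4144/0.6823 = 0.6074.
So u = 0.6074 × 3.00 × 10^8 m/s.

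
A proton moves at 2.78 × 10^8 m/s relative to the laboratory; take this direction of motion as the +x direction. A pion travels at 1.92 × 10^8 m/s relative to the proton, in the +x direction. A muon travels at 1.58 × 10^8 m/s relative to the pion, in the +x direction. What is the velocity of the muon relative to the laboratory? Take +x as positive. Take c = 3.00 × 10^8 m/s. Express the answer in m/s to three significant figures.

Apply u = (u' + v)/(1 + u'v/c²) successively, working outward toward the laboratory.
(Dividing each given speed by c = 3.00 × 10^8 m/s to work in units of c.)
Start: velocity of the proton relative to the laboratory = 0.9267c.
Compose with the pion (u' = 0.640 in the proton frame): u_1 = (0.640 + 0.927) / (1 + 0.640·0.927) = 1.5667/1.5931 = 0.9834.
Compose with the muon (u' = 0.527 in the pion frame): u_2 = (0.527 + 0.983) / (1 + 0.527·0.983) = 1.5101/1.5179 = 0.9948.
So u = 0.9948 × 3.00 × 10^8 m/s.

2.98 × 10^8 m/s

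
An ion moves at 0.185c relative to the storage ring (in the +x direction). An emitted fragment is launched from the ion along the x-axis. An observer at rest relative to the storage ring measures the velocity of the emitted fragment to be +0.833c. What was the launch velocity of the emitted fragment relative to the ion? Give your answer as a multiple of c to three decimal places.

Invert the composition law: u' = (u − v)/(1 − uv/c²).
u' = (0.833 − 0.185) / (1 − (0.833)(0.185)) = 0.6480/0.8459 = 0.7661.

+0.766c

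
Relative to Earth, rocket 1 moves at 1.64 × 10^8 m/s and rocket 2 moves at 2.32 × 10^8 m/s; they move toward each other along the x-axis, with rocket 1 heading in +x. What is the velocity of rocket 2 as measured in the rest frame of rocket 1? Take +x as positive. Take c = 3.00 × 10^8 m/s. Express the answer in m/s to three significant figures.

-2.78 × 10^8 m/s

β_A = 0.547, β_B = -0.773 (dividing each by c = 3.00 × 10^8 m/s).
Transform to A's frame with the inverse velocity-addition law: u' = (u − v)/(1 − uv/c²), taking u = β_B and v = β_A.
u' = (-0.773 − 0.547) / (1 − (0.547)(-0.773)) = -1.3200/1.4228 = -0.9278.
u' = -0.9278 × 3.00 × 10^8 m/s.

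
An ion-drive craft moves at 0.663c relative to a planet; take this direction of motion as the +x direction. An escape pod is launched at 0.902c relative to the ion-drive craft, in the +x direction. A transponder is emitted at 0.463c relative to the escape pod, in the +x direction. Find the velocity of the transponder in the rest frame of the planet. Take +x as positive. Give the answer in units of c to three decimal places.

Apply u = (u' + v)/(1 + u'v/c²) successively, working outward toward the planet.
Start: velocity of the ion-drive craft relative to the planet = 0.6630c.
Compose with the escape pod (u' = 0.902 in the ion-drive craft frame): u_1 = (0.902 + 0.663) / (1 + 0.902·0.663) = 1.5650/1.5980 = 0.9793.
Compose with the transponder (u' = 0.463 in the escape pod frame): u_2 = (0.463 + 0.979) / (1 + 0.463·0.979) = 1.4423/1.4534 = 0.9924.

0.992c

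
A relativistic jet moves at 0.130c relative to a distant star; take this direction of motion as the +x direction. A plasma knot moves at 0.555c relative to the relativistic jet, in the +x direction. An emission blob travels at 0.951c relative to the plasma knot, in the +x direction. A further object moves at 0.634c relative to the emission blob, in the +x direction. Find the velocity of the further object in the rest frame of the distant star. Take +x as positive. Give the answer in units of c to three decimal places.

Apply u = (u' + v)/(1 + u'v/c²) successively, working outward toward the distant star.
Start: velocity of the relativistic jet relative to the distant star = 0.1300c.
Compose with the plasma knot (u' = 0.555 in the relativistic jet frame): u_1 = (0.555 + 0.130) / (1 + 0.555·0.130) = 0.6850/1.0721 = 0.6389.
Compose with the emission blob (u' = 0.951 in the plasma knot frame): u_2 = (0.951 + 0.639) / (1 + 0.951·0.639) = 1.5899/1.6076 = 0.9890.
Compose with the further object (u' = 0.634 in the emission blob frame): u_3 = (0.634 + 0.989) / (1 + 0.634·0.989) = 1.6230/1.6270 = 0.9975.

0.998c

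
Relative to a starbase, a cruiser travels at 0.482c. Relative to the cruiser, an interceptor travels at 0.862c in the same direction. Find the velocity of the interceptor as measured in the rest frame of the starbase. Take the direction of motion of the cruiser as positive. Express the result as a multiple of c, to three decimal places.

With v = 0.482 and u' = 0.862 (in units of c),
u = (u' + v)/(1 + u'v/c²):
u = (0.862 + 0.482) / (1 + 0.862·0.482) = 1.3440/1.4155 = 0.9495

0.949c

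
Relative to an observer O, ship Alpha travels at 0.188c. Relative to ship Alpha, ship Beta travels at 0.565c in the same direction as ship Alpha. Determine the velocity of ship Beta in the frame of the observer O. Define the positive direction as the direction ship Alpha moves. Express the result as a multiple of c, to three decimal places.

0.681c

With v = 0.188 and u' = 0.565 (in units of c),
u = (u' + v)/(1 + u'v/c²):
u = (0.565 + 0.188) / (1 + 0.565·0.188) = 0.7530/1.1062 = 0.6807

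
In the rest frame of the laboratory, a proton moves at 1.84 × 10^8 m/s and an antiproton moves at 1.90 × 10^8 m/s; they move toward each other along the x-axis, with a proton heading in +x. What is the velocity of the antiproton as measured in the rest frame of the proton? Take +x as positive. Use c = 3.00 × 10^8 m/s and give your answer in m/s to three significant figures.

-2.69 × 10^8 m/s

β_A = 0.613, β_B = -0.633 (dividing each by c = 3.00 × 10^8 m/s).
Transform to A's frame with the inverse velocity-addition law: u' = (u − v)/(1 − uv/c²), taking u = β_B and v = β_A.
u' = (-0.633 − 0.613) / (1 − (0.613)(-0.633)) = -1.2467/1.3884 = -0.8979.
u' = -0.8979 × 3.00 × 10^8 m/s.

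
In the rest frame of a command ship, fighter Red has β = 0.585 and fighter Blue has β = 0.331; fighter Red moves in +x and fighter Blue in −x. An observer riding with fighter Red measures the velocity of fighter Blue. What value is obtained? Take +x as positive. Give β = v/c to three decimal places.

β = -0.767

β_A = 0.585, β_B = -0.331.
Transform to A's frame with the inverse velocity-addition law: u' = (u − v)/(1 − uv/c²), taking u = β_B and v = β_A.
u' = (-0.331 − 0.585) / (1 − (0.585)(-0.331)) = -0.9160/1.1936 = -0.7674.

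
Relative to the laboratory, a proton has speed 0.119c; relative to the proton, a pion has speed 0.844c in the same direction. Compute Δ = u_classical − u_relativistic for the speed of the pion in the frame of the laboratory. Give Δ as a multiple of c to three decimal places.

Galilean: u_cl = 0.844 + 0.119 = 0.9630.
Relativistic: u_rel = (0.844 + 0.119) / (1 + 0.844·0.119) = 0.9630/1.1004 = 0.8751.
Δ = 0.9630 − 0.8751 = 0.0879.

Δ = 0.088c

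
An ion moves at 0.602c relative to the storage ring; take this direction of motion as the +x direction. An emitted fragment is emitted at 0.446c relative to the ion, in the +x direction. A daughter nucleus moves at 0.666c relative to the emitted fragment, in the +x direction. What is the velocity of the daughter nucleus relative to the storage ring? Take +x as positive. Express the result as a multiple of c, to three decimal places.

0.963c

Apply u = (u' + v)/(1 + u'v/c²) successively, working outward toward the storage ring.
Start: velocity of the ion relative to the storage ring = 0.6020c.
Compose with the emitted fragment (u' = 0.446 in the ion frame): u_1 = (0.446 + 0.602) / (1 + 0.446·0.602) = 1.0480/1.2685 = 0.8262.
Compose with the daughter nucleus (u' = 0.666 in the emitted fragment frame): u_2 = (0.666 + 0.826) / (1 + 0.666·0.826) = 1.4922/1.5502 = 0.9625.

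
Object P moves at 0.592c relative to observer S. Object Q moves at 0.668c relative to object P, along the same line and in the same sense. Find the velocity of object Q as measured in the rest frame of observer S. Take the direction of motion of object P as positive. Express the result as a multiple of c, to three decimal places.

With v = 0.592 and u' = 0.668 (in units of c),
u = (u' + v)/(1 + u'v/c²):
u = (0.668 + 0.592) / (1 + 0.668·0.592) = 1.2600/1.3955 = 0.9029
(Galilean addition would give +1.260c, exceeding c.)

0.903c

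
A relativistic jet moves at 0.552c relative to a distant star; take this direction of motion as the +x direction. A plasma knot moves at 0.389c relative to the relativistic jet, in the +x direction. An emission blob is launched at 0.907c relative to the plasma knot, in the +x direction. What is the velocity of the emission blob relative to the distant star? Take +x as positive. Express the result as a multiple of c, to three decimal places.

0.988c

Apply u = (u' + v)/(1 + u'v/c²) successively, working outward toward the distant star.
Start: velocity of the relativistic jet relative to the distant star = 0.5520c.
Compose with the plasma knot (u' = 0.389 in the relativistic jet frame): u_1 = (0.389 + 0.552) / (1 + 0.389·0.552) = 0.9410/1.2147 = 0.7747.
Compose with the emission blob (u' = 0.907 in the plasma knot frame): u_2 = (0.907 + 0.775) / (1 + 0.907·0.775) = 1.6817/1.7026 = 0.9877.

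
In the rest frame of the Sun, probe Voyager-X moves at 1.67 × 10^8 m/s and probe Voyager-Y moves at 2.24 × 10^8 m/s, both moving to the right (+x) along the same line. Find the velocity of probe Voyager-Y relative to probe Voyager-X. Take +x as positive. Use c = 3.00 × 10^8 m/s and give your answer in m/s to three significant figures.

+9.75 × 10^7 m/s

β_A = 0.557, β_B = 0.747 (dividing each by c = 3.00 × 10^8 m/s).
Transform to A's frame with the inverse velocity-addition law: u' = (u − v)/(1 − uv/c²), taking u = β_B and v = β_A.
u' = (0.747 − 0.557) / (1 − (0.557)(0.747)) = 0.1900/0.5844 = 0.3251.
u' = 0.3251 × 3.00 × 10^8 m/s.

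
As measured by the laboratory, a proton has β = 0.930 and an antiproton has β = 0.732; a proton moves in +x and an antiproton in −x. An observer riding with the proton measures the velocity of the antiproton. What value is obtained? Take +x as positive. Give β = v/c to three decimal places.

β_A = 0.930, β_B = -0.732.
Transform to A's frame with the inverse velocity-addition law: u' = (u − v)/(1 − uv/c²), taking u = β_B and v = β_A.
u' = (-0.732 − 0.930) / (1 − (0.930)(-0.732)) = -1.6620/1.6808 = -0.9888.

β = -0.989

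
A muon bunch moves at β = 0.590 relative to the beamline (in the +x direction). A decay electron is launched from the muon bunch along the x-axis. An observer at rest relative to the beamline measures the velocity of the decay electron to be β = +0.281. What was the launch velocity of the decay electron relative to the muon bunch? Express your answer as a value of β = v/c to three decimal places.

β = -0.370

Invert the composition law: u' = (u − v)/(1 − uv/c²).
u' = (0.281 − 0.590) / (1 − (0.281)(0.590)) = -0.3090/0.8342 = -0.3704.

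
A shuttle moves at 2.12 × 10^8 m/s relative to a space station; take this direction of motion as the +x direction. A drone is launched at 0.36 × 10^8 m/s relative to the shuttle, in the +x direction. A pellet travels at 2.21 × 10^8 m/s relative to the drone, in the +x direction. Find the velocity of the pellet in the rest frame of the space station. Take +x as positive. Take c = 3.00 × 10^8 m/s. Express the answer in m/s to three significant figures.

Apply u = (u' + v)/(1 + u'v/c²) successively, working outward toward the space station.
(Dividing each given speed by c = 3.00 × 10^8 m/s to work in units of c.)
Start: velocity of the shuttle relative to the space station = 0.7067c.
Compose with the drone (u' = 0.120 in the shuttle frame): u_1 = (0.120 + 0.707) / (1 + 0.120·0.707) = 0.8267/1.0848 = 0.7620.
Compose with the pellet (u' = 0.737 in the drone frame): u_2 = (0.737 + 0.762) / (1 + 0.737·0.762) = 1.4987/1.5614 = 0.9599.
So u = 0.9599 × 3.00 × 10^8 m/s.

2.88 × 10^8 m/s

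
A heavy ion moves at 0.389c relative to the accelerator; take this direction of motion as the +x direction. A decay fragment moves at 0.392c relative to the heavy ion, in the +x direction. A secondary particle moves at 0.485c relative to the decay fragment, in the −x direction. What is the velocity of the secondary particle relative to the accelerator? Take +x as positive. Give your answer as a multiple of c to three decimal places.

+0.287c

Apply u = (u' + v)/(1 + u'v/c²) successively, working outward toward the accelerator.
Start: velocity of the heavy ion relative to the accelerator = 0.3890c.
Compose with the decay fragment (u' = 0.392 in the heavy ion frame): u_1 = (0.392 + 0.389) / (1 + 0.392·0.389) = 0.7810/1.1525 = 0.6777.
Compose with the secondary particle (u' = -0.485 in the decay fragment frame): u_2 = (-0.485 + 0.678) / (1 + (-0.485)·0.678) = 0.1927/0.6713 = 0.2870.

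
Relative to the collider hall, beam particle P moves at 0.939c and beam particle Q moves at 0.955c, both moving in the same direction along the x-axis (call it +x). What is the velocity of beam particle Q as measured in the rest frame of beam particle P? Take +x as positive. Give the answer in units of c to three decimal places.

+0.155c

β_A = 0.939, β_B = 0.955.
Transform to A's frame with the inverse velocity-addition law: u' = (u − v)/(1 − uv/c²), taking u = β_B and v = β_A.
u' = (0.955 − 0.939) / (1 − (0.939)(0.955)) = 0.0160/0.1033 = 0.1550.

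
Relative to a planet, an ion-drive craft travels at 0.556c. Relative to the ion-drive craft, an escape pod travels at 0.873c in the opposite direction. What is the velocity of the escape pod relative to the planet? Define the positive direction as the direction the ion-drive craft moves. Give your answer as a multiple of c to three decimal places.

-0.616c

With v = 0.556 and u' = -0.873 (in units of c),
u = (u' + v)/(1 + u'v/c²):
u = (-0.873 + 0.556) / (1 + (-0.873)·0.556) = -0.3170/0.5146 = -0.6160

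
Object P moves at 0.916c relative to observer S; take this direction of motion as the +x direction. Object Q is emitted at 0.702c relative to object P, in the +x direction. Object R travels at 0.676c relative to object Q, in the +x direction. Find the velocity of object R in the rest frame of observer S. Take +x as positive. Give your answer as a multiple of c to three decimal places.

0.997c

Apply u = (u' + v)/(1 + u'v/c²) successively, working outward toward observer S.
Start: velocity of object P relative to observer S = 0.9160c.
Compose with object Q (u' = 0.702 in object P frame): u_1 = (0.702 + 0.916) / (1 + 0.702·0.916) = 1.6180/1.6430 = 0.9848.
Compose with object R (u' = 0.676 in object Q frame): u_2 = (0.676 + 0.985) / (1 + 0.676·0.985) = 1.6608/1.6657 = 0.9970.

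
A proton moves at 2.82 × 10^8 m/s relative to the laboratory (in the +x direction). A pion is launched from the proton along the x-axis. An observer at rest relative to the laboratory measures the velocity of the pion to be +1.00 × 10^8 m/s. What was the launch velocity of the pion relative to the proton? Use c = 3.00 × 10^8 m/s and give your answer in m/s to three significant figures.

v = 0.940c, u = 0.333c.
Invert the composition law: u' = (u − v)/(1 − uv/c²).
u' = (0.333 − 0.940) / (1 − (0.333)(0.940)) = -0.6067/0.6867 = -0.8835.
u' = -0.8835 × 3.00 × 10^8 m/s.

-2.65 × 10^8 m/s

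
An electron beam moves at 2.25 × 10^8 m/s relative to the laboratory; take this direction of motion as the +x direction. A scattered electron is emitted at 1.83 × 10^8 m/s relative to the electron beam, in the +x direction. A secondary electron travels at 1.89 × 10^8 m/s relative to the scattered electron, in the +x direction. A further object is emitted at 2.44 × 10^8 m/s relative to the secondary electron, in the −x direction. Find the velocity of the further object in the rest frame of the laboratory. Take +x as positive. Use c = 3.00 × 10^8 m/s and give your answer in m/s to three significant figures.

Apply u = (u' + v)/(1 + u'v/c²) successively, working outward toward the laboratory.
(Dividing each given speed by c = 3.00 × 10^8 m/s to work in units of c.)
Start: velocity of the electron beam relative to the laboratory = 0.7500c.
Compose with the scattered electron (u' = 0.610 in the electron beam frame): u_1 = (0.610 + 0.750) / (1 + 0.610·0.750) = 1.3600/1.4575 = 0.9331.
Compose with the secondary electron (u' = 0.630 in the scattered electron frame): u_2 = (0.630 + 0.933) / (1 + 0.630·0.933) = 1.5631/1.5879 = 0.9844.
Compose with the further object (u' = -0.813 in the secondary electron frame): u_3 = (-0.813 + 0.984) / (1 + (-0.813)·0.984) = 0.1711/0.1993 = 0.8582.
So u = 0.8582 × 3.00 × 10^8 m/s.

+2.57 × 10^8 m/s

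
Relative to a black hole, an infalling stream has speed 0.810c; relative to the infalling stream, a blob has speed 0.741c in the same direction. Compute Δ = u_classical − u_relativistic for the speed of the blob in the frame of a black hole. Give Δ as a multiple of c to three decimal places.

Δ = 0.582c

Galilean: u_cl = 0.741 + 0.810 = 1.5510.
Relativistic: u_rel = (0.741 + 0.810) / (1 + 0.741·0.810) = 1.5510/1.6002 = 0.9692.
Δ = 1.5510 − 0.9692 = 0.5818.
(The classical prediction exceeds c; the relativistic result does not.)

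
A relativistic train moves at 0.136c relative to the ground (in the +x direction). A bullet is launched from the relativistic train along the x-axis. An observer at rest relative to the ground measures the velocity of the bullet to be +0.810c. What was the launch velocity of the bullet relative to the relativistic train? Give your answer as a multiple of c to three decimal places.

Invert the composition law: u' = (u − v)/(1 − uv/c²).
u' = (0.810 − 0.136) / (1 − (0.810)(0.136)) = 0.6740/0.8898 = 0.7574.

+0.757c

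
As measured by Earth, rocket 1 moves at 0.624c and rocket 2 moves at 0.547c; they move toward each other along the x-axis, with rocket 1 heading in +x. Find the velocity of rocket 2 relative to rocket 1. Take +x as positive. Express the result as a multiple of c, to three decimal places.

β_A = 0.624, β_B = -0.547.
Transform to A's frame with the inverse velocity-addition law: u' = (u − v)/(1 − uv/c²), taking u = β_B and v = β_A.
u' = (-0.547 − 0.624) / (1 − (0.624)(-0.547)) = -1.1710/1.3413 = -0.8730.

-0.873c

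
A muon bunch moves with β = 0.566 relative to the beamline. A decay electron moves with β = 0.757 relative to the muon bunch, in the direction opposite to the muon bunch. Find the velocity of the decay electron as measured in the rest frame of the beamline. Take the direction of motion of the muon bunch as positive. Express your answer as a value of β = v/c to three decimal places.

With v = 0.566 and u' = -0.757 (in units of c),
u = (u' + v)/(1 + u'v/c²):
u = (-0.757 + 0.566) / (1 + (-0.757)·0.566) = -0.1910/0.5715 = -0.3342

β = -0.334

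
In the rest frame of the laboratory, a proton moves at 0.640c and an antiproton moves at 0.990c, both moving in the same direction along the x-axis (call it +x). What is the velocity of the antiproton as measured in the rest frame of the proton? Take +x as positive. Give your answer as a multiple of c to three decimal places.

+0.955c

β_A = 0.640, β_B = 0.990.
Transform to A's frame with the inverse velocity-addition law: u' = (u − v)/(1 − uv/c²), taking u = β_B and v = β_A.
u' = (0.990 − 0.640) / (1 − (0.640)(0.990)) = 0.3500/0.3664 = 0.9552.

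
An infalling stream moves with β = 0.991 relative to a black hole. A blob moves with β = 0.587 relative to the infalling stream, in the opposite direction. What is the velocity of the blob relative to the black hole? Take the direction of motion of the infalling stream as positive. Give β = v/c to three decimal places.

With v = 0.991 and u' = -0.587 (in units of c),
u = (u' + v)/(1 + u'v/c²):
u = (-0.587 + 0.991) / (1 + (-0.587)·0.991) = 0.4040/0.4183 = 0.9659
(Galilean addition would give +0.404c.)

β = +0.966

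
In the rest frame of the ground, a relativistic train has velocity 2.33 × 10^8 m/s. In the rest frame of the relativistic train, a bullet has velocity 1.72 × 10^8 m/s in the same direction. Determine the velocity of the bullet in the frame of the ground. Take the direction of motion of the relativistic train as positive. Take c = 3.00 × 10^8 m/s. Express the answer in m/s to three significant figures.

In units of c (dividing by 3.00 × 10^8 m/s): v = 0.777, u' = 0.573.
u = (u' + v)/(1 + u'v/c²):
u = (0.573 + 0.777) / (1 + 0.573·0.777) = 1.3500/1.4453 = 0.9341
Converting back: u = 0.9341 × 3.00 × 10^8 m/s.

2.80 × 10^8 m/s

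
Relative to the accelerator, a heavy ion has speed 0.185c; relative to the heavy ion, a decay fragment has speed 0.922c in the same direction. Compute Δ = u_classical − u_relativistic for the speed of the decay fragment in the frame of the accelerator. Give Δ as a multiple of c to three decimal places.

Δ = 0.161c

Galilean: u_cl = 0.922 + 0.185 = 1.1070.
Relativistic: u_rel = (0.922 + 0.185) / (1 + 0.922·0.185) = 1.1070/1.1706 = 0.9457.
Δ = 1.1070 − 0.9457 = 0.1613.
(The classical prediction exceeds c; the relativistic result does not.)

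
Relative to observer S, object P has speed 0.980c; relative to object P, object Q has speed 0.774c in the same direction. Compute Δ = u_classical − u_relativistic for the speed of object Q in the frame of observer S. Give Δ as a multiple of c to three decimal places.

Δ = 0.757c

Galilean: u_cl = 0.774 + 0.980 = 1.7540.
Relativistic: u_rel = (0.774 + 0.980) / (1 + 0.774·0.980) = 1.7540/1.7585 = 0.9974.
Δ = 1.7540 − 0.9974 = 0.7566.
(The classical prediction exceeds c; the relativistic result does not.)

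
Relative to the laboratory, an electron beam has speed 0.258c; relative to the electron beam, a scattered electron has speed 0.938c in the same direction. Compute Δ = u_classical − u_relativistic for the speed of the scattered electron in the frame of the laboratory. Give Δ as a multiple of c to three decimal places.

Galilean: u_cl = 0.938 + 0.258 = 1.1960.
Relativistic: u_rel = (0.938 + 0.258) / (1 + 0.938·0.258) = 1.1960/1.2420 = 0.9630.
Δ = 1.1960 − 0.9630 = 0.2330.
(The classical prediction exceeds c; the relativistic result does not.)

Δ = 0.233c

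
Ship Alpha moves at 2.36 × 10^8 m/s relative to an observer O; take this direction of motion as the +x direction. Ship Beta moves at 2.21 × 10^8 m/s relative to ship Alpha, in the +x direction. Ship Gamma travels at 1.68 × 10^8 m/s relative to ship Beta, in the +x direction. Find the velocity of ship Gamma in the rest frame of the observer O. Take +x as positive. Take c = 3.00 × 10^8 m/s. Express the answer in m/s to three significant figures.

Apply u = (u' + v)/(1 + u'v/c²) successively, working outward toward the observer O.
(Dividing each given speed by c = 3.00 × 10^8 m/s to work in units of c.)
Start: velocity of ship Alpha relative to the observer O = 0.7867c.
Compose with ship Beta (u' = 0.737 in ship Alpha frame): u_1 = (0.737 + 0.787) / (1 + 0.737·0.787) = 1.5233/1.5795 = 0.9644.
Compose with ship Gamma (u' = 0.560 in ship Beta frame): u_2 = (0.560 + 0.964) / (1 + 0.560·0.964) = 1.5244/1.5401 = 0.9898.
So u = 0.9898 × 3.00 × 10^8 m/s.

2.97 × 10^8 m/s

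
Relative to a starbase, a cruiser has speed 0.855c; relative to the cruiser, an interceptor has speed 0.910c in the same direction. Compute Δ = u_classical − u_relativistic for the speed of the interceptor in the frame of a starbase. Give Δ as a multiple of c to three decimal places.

Δ = 0.772c

Galilean: u_cl = 0.910 + 0.855 = 1.7650.
Relativistic: u_rel = (0.910 + 0.855) / (1 + 0.910·0.855) = 1.7650/1.7780 = 0.9927.
Δ = 1.7650 − 0.9927 = 0.7723.
(The classical prediction exceeds c; the relativistic result does not.)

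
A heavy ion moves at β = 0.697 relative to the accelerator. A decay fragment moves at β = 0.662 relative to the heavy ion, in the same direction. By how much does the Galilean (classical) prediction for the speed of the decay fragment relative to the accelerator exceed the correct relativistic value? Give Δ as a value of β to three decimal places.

Δ = 0.429

Galilean: u_cl = 0.662 + 0.697 = 1.3590.
Relativistic: u_rel = (0.662 + 0.697) / (1 + 0.662·0.697) = 1.3590/1.4614 = 0.9299.
Δ = 1.3590 − 0.9299 = 0.4291.
(The classical prediction exceeds c; the relativistic result does not.)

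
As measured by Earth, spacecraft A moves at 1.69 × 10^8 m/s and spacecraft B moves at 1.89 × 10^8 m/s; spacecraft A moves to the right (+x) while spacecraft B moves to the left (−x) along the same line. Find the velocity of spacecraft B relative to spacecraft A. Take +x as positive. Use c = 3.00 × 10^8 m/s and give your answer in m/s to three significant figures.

-2.64 × 10^8 m/s

β_A = 0.563, β_B = -0.630 (dividing each by c = 3.00 × 10^8 m/s).
Transform to A's frame with the inverse velocity-addition law: u' = (u − v)/(1 − uv/c²), taking u = β_B and v = β_A.
u' = (-0.630 − 0.563) / (1 − (0.563)(-0.630)) = -1.1933/1.3549 = -0.8808.
u' = -0.8808 × 3.00 × 10^8 m/s.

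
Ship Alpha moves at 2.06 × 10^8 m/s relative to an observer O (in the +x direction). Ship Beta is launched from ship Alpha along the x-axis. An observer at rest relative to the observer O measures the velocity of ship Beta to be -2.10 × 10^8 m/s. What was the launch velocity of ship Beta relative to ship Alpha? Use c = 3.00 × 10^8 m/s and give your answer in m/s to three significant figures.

-2.81 × 10^8 m/s

v = 0.687c, u = -0.700c.
Invert the composition law: u' = (u − v)/(1 − uv/c²).
u' = (-0.700 − 0.687) / (1 − (-0.700)(0.687)) = -1.3867/1.4807 = -0.9365.
u' = -0.9365 × 3.00 × 10^8 m/s.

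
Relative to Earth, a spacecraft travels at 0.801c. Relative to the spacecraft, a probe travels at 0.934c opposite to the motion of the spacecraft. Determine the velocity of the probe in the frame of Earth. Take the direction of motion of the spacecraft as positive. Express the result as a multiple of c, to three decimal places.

-0.528c

With v = 0.801 and u' = -0.934 (in units of c),
u = (u' + v)/(1 + u'v/c²):
u = (-0.934 + 0.801) / (1 + (-0.934)·0.801) = -0.1330/0.2519 = -0.5281
(Galilean addition would give -0.133c.)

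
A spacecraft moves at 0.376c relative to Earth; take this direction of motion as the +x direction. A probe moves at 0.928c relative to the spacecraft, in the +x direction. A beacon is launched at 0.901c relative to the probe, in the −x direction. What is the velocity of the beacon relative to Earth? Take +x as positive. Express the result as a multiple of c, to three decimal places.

+0.509c

Apply u = (u' + v)/(1 + u'v/c²) successively, working outward toward Earth.
Start: velocity of the spacecraft relative to Earth = 0.3760c.
Compose with the probe (u' = 0.928 in the spacecraft frame): u_1 = (0.928 + 0.376) / (1 + 0.928·0.376) = 1.3040/1.3489 = 0.9667.
Compose with the beacon (u' = -0.901 in the probe frame): u_2 = (-0.901 + 0.967) / (1 + (-0.901)·0.967) = 0.0657/0.1290 = 0.5092.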